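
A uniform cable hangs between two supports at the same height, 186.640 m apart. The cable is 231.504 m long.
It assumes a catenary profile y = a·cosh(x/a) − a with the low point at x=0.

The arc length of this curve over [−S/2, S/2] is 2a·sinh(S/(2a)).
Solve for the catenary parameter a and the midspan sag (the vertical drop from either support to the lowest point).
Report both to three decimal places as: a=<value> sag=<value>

seed: a₀ = √(S³/(24(L−S))) = √(186.640³/(24·44.864)) = 77.705627
iter 1: u=1.200943  f(a)=+3.349e+00  f'(a)=-1.330e+00  a ← 77.705627 − (+3.349e+00/-1.330e+00) = 80.223270
iter 2: u=1.163254  f(a)=+1.696e-01  f'(a)=-1.198e+00  a ← 80.223270 − (+1.696e-01/-1.198e+00) = 80.364817
iter 3: u=1.161205  f(a)=+4.867e-04  f'(a)=-1.192e+00  a ← 80.364817 − (+4.867e-04/-1.192e+00) = 80.365225
iter 4: u=1.161199  f(a)=+4.032e-09  f'(a)=-1.192e+00  a ← 80.365225 − (+4.032e-09/-1.192e+00) = 80.365225
iter 5: u=1.161199  f(a)=+0.000e+00  f'(a)=-1.192e+00  a ← 80.365225 − (+0.000e+00/-1.192e+00) = 80.365225
converged: |Δa| < 1e-12 after 5 iterations
sag = a·(cosh(S/(2a)) − 1) = 80.365225·(cosh(1.161199) − 1) = 60.549980
T_max/T_min = cosh(S/(2a)) = 1.753435

a=80.365 sag=60.550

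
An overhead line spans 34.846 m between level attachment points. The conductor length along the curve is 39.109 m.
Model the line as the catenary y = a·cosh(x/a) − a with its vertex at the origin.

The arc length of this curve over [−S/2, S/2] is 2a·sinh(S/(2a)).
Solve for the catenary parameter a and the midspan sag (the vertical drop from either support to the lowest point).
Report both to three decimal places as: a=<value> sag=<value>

a=20.699 sag=7.776

seed: a₀ = √(S³/(24(L−S))) = √(34.846³/(24·4.263)) = 20.336027
iter 1: u=0.856755  f(a)=+1.592e-01  f'(a)=-4.508e-01  a ← 20.336027 − (+1.592e-01/-4.508e-01) = 20.689185
iter 2: u=0.842131  f(a)=+4.242e-03  f'(a)=-4.271e-01  a ← 20.689185 − (+4.242e-03/-4.271e-01) = 20.699118
iter 3: u=0.841727  f(a)=+3.194e-06  f'(a)=-4.265e-01  a ← 20.699118 − (+3.194e-06/-4.265e-01) = 20.699126
iter 4: u=0.841726  f(a)=+1.812e-12  f'(a)=-4.265e-01  a ← 20.699126 − (+1.812e-12/-4.265e-01) = 20.699126
converged: |Δa| < 1e-12 after 4 iterations
sag = a·(cosh(S/(2a)) − 1) = 20.699126·(cosh(0.841726) − 1) = 7.775991
T_max/T_min = cosh(S/(2a)) = 1.375668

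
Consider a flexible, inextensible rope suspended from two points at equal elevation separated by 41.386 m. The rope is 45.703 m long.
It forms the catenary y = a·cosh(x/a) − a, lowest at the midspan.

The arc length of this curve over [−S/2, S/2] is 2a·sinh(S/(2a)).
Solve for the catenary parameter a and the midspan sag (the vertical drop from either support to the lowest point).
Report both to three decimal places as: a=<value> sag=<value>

a=26.557 sag=8.478

seed: a₀ = √(S³/(24(L−S))) = √(41.386³/(24·4.317)) = 26.156735
iter 1: u=0.791116  f(a)=+1.371e-01  f'(a)=-3.512e-01  a ← 26.156735 − (+1.371e-01/-3.512e-01) = 26.547163
iter 2: u=0.779481  f(a)=+3.131e-03  f'(a)=-3.353e-01  a ← 26.547163 − (+3.131e-03/-3.353e-01) = 26.556498
iter 3: u=0.779207  f(a)=+1.716e-06  f'(a)=-3.350e-01  a ← 26.556498 − (+1.716e-06/-3.350e-01) = 26.556503
iter 4: u=0.779206  f(a)=+5.116e-13  f'(a)=-3.350e-01  a ← 26.556503 − (+5.116e-13/-3.350e-01) = 26.556503
converged: |Δa| < 1e-12 after 4 iterations
sag = a·(cosh(S/(2a)) − 1) = 26.556503·(cosh(0.779206) − 1) = 8.478321
T_max/T_min = cosh(S/(2a)) = 1.319256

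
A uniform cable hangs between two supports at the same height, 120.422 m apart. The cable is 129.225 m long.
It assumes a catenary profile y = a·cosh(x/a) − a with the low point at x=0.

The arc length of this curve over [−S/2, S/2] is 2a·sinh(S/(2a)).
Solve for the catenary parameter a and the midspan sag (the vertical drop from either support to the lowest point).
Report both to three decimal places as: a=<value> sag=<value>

a=91.896 sag=20.441

seed: a₀ = √(S³/(24(L−S))) = √(120.422³/(24·8.803)) = 90.915469
iter 1: u=0.662275  f(a)=+1.951e-01  f'(a)=-2.023e-01  a ← 90.915469 − (+1.951e-01/-2.023e-01) = 91.879881
iter 2: u=0.655323  f(a)=+3.148e-03  f'(a)=-1.958e-01  a ← 91.879881 − (+3.148e-03/-1.958e-01) = 91.895956
iter 3: u=0.655208  f(a)=+8.492e-07  f'(a)=-1.957e-01  a ← 91.895956 − (+8.492e-07/-1.957e-01) = 91.895960
iter 4: u=0.655208  f(a)=+8.527e-14  f'(a)=-1.957e-01  a ← 91.895960 − (+8.527e-14/-1.957e-01) = 91.895960
converged: |Δa| < 1e-12 after 4 iterations
sag = a·(cosh(S/(2a)) − 1) = 91.895960·(cosh(0.655208) − 1) = 20.441223
T_max/T_min = cosh(S/(2a)) = 1.222439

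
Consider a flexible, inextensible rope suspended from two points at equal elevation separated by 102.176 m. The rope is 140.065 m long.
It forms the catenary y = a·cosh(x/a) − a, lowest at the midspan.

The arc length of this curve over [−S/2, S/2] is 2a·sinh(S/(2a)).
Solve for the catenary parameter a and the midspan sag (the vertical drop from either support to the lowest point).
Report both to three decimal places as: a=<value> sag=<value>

a=36.013 sag=42.737

seed: a₀ = √(S³/(24(L−S))) = √(102.176³/(24·37.889)) = 34.250046
iter 1: u=1.491618  f(a)=+4.445e+00  f'(a)=-2.746e+00  a ← 34.250046 − (+4.445e+00/-2.746e+00) = 35.869167
iter 2: u=1.424287  f(a)=+3.347e-01  f'(a)=-2.346e+00  a ← 35.869167 − (+3.347e-01/-2.346e+00) = 36.011797
iter 3: u=1.418646  f(a)=+2.238e-03  f'(a)=-2.315e+00  a ← 36.011797 − (+2.238e-03/-2.315e+00) = 36.012764
iter 4: u=1.418608  f(a)=+1.016e-07  f'(a)=-2.315e+00  a ← 36.012764 − (+1.016e-07/-2.315e+00) = 36.012764
iter 5: u=1.418608  f(a)=+0.000e+00  f'(a)=-2.315e+00  a ← 36.012764 − (+0.000e+00/-2.315e+00) = 36.012764
converged: |Δa| < 1e-12 after 5 iterations
sag = a·(cosh(S/(2a)) − 1) = 36.012764·(cosh(1.418608) − 1) = 42.736650
T_max/T_min = cosh(S/(2a)) = 2.186708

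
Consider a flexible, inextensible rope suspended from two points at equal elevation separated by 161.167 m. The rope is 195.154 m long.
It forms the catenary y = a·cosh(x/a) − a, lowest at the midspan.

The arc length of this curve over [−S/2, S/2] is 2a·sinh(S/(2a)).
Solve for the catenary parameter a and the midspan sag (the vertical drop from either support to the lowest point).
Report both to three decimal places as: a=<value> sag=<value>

seed: a₀ = √(S³/(24(L−S))) = √(161.167³/(24·33.987)) = 71.639434
iter 1: u=1.124848  f(a)=+2.216e+00  f'(a)=-1.074e+00  a ← 71.639434 − (+2.216e+00/-1.074e+00) = 73.701978
iter 2: u=1.093370  f(a)=+9.931e-02  f'(a)=-9.801e-01  a ← 73.701978 − (+9.931e-02/-9.801e-01) = 73.803302
iter 3: u=1.091868  f(a)=+2.201e-04  f'(a)=-9.758e-01  a ← 73.803302 − (+2.201e-04/-9.758e-01) = 73.803527
iter 4: u=1.091865  f(a)=+1.087e-09  f'(a)=-9.758e-01  a ← 73.803527 − (+1.087e-09/-9.758e-01) = 73.803527
iter 5: u=1.091865  f(a)=+0.000e+00  f'(a)=-9.758e-01  a ← 73.803527 − (+0.000e+00/-9.758e-01) = 73.803527
converged: |Δa| < 1e-12 after 5 iterations
sag = a·(cosh(S/(2a)) − 1) = 73.803527·(cosh(1.091865) − 1) = 48.541197
T_max/T_min = cosh(S/(2a)) = 1.657708

a=73.804 sag=48.541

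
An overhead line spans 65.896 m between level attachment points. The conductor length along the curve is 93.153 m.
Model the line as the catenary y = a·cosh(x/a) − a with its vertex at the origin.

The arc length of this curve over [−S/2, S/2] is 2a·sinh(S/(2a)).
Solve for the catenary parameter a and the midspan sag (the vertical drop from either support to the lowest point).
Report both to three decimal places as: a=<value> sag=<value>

seed: a₀ = √(S³/(24(L−S))) = √(65.896³/(24·27.257)) = 20.914329
iter 1: u=1.575379  f(a)=+3.589e+00  f'(a)=-3.313e+00  a ← 20.914329 − (+3.589e+00/-3.313e+00) = 21.997558
iter 2: u=1.497803  f(a)=+2.977e-01  f'(a)=-2.785e+00  a ← 21.997558 − (+2.977e-01/-2.785e+00) = 22.104467
iter 3: u=1.490558  f(a)=+2.457e-03  f'(a)=-2.739e+00  a ← 22.104467 − (+2.457e-03/-2.739e+00) = 22.105364
iter 4: u=1.490498  f(a)=+1.705e-07  f'(a)=-2.738e+00  a ← 22.105364 − (+1.705e-07/-2.738e+00) = 22.105364
iter 5: u=1.490498  f(a)=+0.000e+00  f'(a)=-2.738e+00  a ← 22.105364 − (+0.000e+00/-2.738e+00) = 22.105364
converged: |Δa| < 1e-12 after 5 iterations
sag = a·(cosh(S/(2a)) − 1) = 22.105364·(cosh(1.490498) − 1) = 29.450600
T_max/T_min = cosh(S/(2a)) = 2.332283

a=22.105 sag=29.451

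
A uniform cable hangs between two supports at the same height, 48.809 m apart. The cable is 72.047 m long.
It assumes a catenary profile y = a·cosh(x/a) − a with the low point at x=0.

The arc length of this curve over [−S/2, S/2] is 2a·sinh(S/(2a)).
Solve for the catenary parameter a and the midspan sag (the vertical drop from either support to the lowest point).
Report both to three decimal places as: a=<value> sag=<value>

a=15.375 sag=23.792

seed: a₀ = √(S³/(24(L−S))) = √(48.809³/(24·23.238)) = 14.439258
iter 1: u=1.690149  f(a)=+3.554e+00  f'(a)=-4.237e+00  a ← 14.439258 − (+3.554e+00/-4.237e+00) = 15.278042
iter 2: u=1.597358  f(a)=+3.332e-01  f'(a)=-3.477e+00  a ← 15.278042 − (+3.332e-01/-3.477e+00) = 15.373885
iter 3: u=1.587400  f(a)=+3.598e-03  f'(a)=-3.402e+00  a ← 15.373885 − (+3.598e-03/-3.402e+00) = 15.374942
iter 4: u=1.587291  f(a)=+4.296e-07  f'(a)=-3.401e+00  a ← 15.374942 − (+4.296e-07/-3.401e+00) = 15.374942
iter 5: u=1.587290  f(a)=+1.421e-14  f'(a)=-3.401e+00  a ← 15.374942 − (+1.421e-14/-3.401e+00) = 15.374942
converged: |Δa| < 1e-12 after 5 iterations
sag = a·(cosh(S/(2a)) − 1) = 15.374942·(cosh(1.587290) − 1) = 23.792409
T_max/T_min = cosh(S/(2a)) = 2.547480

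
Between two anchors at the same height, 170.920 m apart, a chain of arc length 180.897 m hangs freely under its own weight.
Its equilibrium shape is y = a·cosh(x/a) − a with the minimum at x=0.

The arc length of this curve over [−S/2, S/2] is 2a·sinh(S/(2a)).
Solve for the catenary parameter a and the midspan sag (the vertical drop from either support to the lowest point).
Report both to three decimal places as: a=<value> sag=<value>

a=145.653 sag=25.799

seed: a₀ = √(S³/(24(L−S))) = √(170.920³/(24·9.977)) = 144.405495
iter 1: u=0.591806  f(a)=+1.762e-01  f'(a)=-1.431e-01  a ← 144.405495 − (+1.762e-01/-1.431e-01) = 145.636815
iter 2: u=0.586802  f(a)=+2.279e-03  f'(a)=-1.394e-01  a ← 145.636815 − (+2.279e-03/-1.394e-01) = 145.653162
iter 3: u=0.586736  f(a)=+3.923e-07  f'(a)=-1.394e-01  a ← 145.653162 − (+3.923e-07/-1.394e-01) = 145.653165
iter 4: u=0.586736  f(a)=+0.000e+00  f'(a)=-1.394e-01  a ← 145.653165 − (+0.000e+00/-1.394e-01) = 145.653165
converged: |Δa| < 1e-12 after 4 iterations
sag = a·(cosh(S/(2a)) − 1) = 145.653165·(cosh(0.586736) − 1) = 25.798798
T_max/T_min = cosh(S/(2a)) = 1.177125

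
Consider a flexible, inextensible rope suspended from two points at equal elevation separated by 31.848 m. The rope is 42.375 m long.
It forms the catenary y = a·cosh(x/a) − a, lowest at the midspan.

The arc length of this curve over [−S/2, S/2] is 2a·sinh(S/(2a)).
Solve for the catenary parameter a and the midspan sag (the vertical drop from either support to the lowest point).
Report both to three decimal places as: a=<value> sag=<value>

seed: a₀ = √(S³/(24(L−S))) = √(31.848³/(24·10.527)) = 11.307467
iter 1: u=1.408273  f(a)=+1.095e+00  f'(a)=-2.258e+00  a ← 11.307467 − (+1.095e+00/-2.258e+00) = 11.792131
iter 2: u=1.350392  f(a)=+7.431e-02  f'(a)=-1.961e+00  a ← 11.792131 − (+7.431e-02/-1.961e+00) = 11.830019
iter 3: u=1.346067  f(a)=+3.976e-04  f'(a)=-1.940e+00  a ← 11.830019 − (+3.976e-04/-1.940e+00) = 11.830224
iter 4: u=1.346044  f(a)=+1.152e-08  f'(a)=-1.940e+00  a ← 11.830224 − (+1.152e-08/-1.940e+00) = 11.830224
iter 5: u=1.346044  f(a)=+0.000e+00  f'(a)=-1.940e+00  a ← 11.830224 − (+0.000e+00/-1.940e+00) = 11.830224
converged: |Δa| < 1e-12 after 5 iterations
sag = a·(cosh(S/(2a)) − 1) = 11.830224·(cosh(1.346044) − 1) = 12.436303
T_max/T_min = cosh(S/(2a)) = 2.051231

a=11.830 sag=12.436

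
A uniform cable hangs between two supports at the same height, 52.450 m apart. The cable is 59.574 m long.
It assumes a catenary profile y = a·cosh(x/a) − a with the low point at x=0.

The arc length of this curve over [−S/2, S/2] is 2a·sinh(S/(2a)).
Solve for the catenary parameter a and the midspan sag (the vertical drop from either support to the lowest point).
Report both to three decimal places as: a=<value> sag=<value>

seed: a₀ = √(S³/(24(L−S))) = √(52.450³/(24·7.124)) = 29.050303
iter 1: u=0.902744  f(a)=+2.960e-01  f'(a)=-5.316e-01  a ← 29.050303 − (+2.960e-01/-5.316e-01) = 29.607066
iter 2: u=0.885768  f(a)=+8.723e-03  f'(a)=-5.007e-01  a ← 29.607066 − (+8.723e-03/-5.007e-01) = 29.624488
iter 3: u=0.885247  f(a)=+8.087e-06  f'(a)=-4.998e-01  a ← 29.624488 − (+8.087e-06/-4.998e-01) = 29.624504
iter 4: u=0.885247  f(a)=+6.963e-12  f'(a)=-4.998e-01  a ← 29.624504 − (+6.963e-12/-4.998e-01) = 29.624504
converged: |Δa| < 1e-12 after 4 iterations
sag = a·(cosh(S/(2a)) − 1) = 29.624504·(cosh(0.885247) − 1) = 12.385930
T_max/T_min = cosh(S/(2a)) = 1.418097

a=29.625 sag=12.386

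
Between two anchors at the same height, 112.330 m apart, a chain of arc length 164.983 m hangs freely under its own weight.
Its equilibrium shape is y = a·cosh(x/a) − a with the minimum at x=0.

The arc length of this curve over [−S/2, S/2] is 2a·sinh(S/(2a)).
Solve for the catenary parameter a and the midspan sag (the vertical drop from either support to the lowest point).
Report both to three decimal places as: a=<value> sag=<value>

a=35.630 sag=54.227

seed: a₀ = √(S³/(24(L−S))) = √(112.330³/(24·52.653)) = 33.490872
iter 1: u=1.677024  f(a)=+7.920e+00  f'(a)=-4.122e+00  a ← 33.490872 − (+7.920e+00/-4.122e+00) = 35.412102
iter 2: u=1.586040  f(a)=+7.326e-01  f'(a)=-3.392e+00  a ← 35.412102 − (+7.326e-01/-3.392e+00) = 35.628092
iter 3: u=1.576425  f(a)=+7.680e-03  f'(a)=-3.321e+00  a ← 35.628092 − (+7.680e-03/-3.321e+00) = 35.630405
iter 4: u=1.576322  f(a)=+8.636e-07  f'(a)=-3.320e+00  a ← 35.630405 − (+8.636e-07/-3.320e+00) = 35.630405
iter 5: u=1.576322  f(a)=+0.000e+00  f'(a)=-3.320e+00  a ← 35.630405 − (+0.000e+00/-3.320e+00) = 35.630405
converged: |Δa| < 1e-12 after 5 iterations
sag = a·(cosh(S/(2a)) − 1) = 35.630405·(cosh(1.576322) − 1) = 54.227112
T_max/T_min = cosh(S/(2a)) = 2.521934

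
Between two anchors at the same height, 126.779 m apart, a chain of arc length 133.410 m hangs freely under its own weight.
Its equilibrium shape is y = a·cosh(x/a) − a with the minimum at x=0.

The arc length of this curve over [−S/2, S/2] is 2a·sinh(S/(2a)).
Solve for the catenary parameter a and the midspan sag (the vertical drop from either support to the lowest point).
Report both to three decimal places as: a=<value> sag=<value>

a=114.033 sag=18.077

seed: a₀ = √(S³/(24(L−S))) = √(126.779³/(24·6.631)) = 113.155547
iter 1: u=0.560198  f(a)=+1.048e-01  f'(a)=-1.209e-01  a ← 113.155547 − (+1.048e-01/-1.209e-01) = 114.022463
iter 2: u=0.555939  f(a)=+1.217e-03  f'(a)=-1.181e-01  a ← 114.022463 − (+1.217e-03/-1.181e-01) = 114.032765
iter 3: u=0.555888  f(a)=+1.683e-07  f'(a)=-1.181e-01  a ← 114.032765 − (+1.683e-07/-1.181e-01) = 114.032766
iter 4: u=0.555888  f(a)=+2.842e-14  f'(a)=-1.181e-01  a ← 114.032766 − (+2.842e-14/-1.181e-01) = 114.032766
converged: |Δa| < 1e-12 after 4 iterations
sag = a·(cosh(S/(2a)) − 1) = 114.032766·(cosh(0.555888) − 1) = 18.077146
T_max/T_min = cosh(S/(2a)) = 1.158526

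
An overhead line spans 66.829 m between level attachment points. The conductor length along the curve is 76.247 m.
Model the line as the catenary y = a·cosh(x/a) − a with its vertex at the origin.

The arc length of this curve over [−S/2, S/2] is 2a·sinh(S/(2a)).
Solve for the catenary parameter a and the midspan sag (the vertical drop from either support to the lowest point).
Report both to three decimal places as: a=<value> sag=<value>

a=37.083 sag=16.101

seed: a₀ = √(S³/(24(L−S))) = √(66.829³/(24·9.418)) = 36.338122
iter 1: u=0.919544  f(a)=+4.063e-01  f'(a)=-5.635e-01  a ← 36.338122 − (+4.063e-01/-5.635e-01) = 37.059090
iter 2: u=0.901655  f(a)=+1.241e-02  f'(a)=-5.296e-01  a ← 37.059090 − (+1.241e-02/-5.296e-01) = 37.082517
iter 3: u=0.901085  f(a)=+1.238e-05  f'(a)=-5.285e-01  a ← 37.082517 − (+1.238e-05/-5.285e-01) = 37.082540
iter 4: u=0.901084  f(a)=+1.235e-11  f'(a)=-5.285e-01  a ← 37.082540 − (+1.235e-11/-5.285e-01) = 37.082540
converged: |Δa| < 1e-12 after 4 iterations
sag = a·(cosh(S/(2a)) − 1) = 37.082540·(cosh(0.901084) − 1) = 16.101255
T_max/T_min = cosh(S/(2a)) = 1.434200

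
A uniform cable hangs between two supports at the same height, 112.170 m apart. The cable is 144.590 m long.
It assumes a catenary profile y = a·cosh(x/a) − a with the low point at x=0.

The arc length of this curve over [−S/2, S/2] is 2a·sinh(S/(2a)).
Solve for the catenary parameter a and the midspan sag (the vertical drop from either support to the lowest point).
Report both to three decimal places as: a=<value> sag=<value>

a=44.325 sag=40.476

seed: a₀ = √(S³/(24(L−S))) = √(112.170³/(24·32.420)) = 42.589540
iter 1: u=1.316873  f(a)=+2.930e+00  f'(a)=-1.803e+00  a ← 42.589540 − (+2.930e+00/-1.803e+00) = 44.214286
iter 2: u=1.268481  f(a)=+1.760e-01  f'(a)=-1.593e+00  a ← 44.214286 − (+1.760e-01/-1.593e+00) = 44.324802
iter 3: u=1.265319  f(a)=+7.250e-04  f'(a)=-1.580e+00  a ← 44.324802 − (+7.250e-04/-1.580e+00) = 44.325261
iter 4: u=1.265306  f(a)=+1.241e-08  f'(a)=-1.579e+00  a ← 44.325261 − (+1.241e-08/-1.579e+00) = 44.325261
iter 5: u=1.265306  f(a)=+0.000e+00  f'(a)=-1.579e+00  a ← 44.325261 − (+0.000e+00/-1.579e+00) = 44.325261
converged: |Δa| < 1e-12 after 5 iterations
sag = a·(cosh(S/(2a)) − 1) = 44.325261·(cosh(1.265306) − 1) = 40.476247
T_max/T_min = cosh(S/(2a)) = 1.913164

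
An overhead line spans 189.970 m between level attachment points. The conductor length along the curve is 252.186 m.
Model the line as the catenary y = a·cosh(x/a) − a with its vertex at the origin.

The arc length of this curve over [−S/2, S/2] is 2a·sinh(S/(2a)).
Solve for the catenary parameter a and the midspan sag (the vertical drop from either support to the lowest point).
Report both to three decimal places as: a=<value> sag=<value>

seed: a₀ = √(S³/(24(L−S))) = √(189.970³/(24·62.216)) = 67.759606
iter 1: u=1.401794  f(a)=+6.407e+00  f'(a)=-2.223e+00  a ← 67.759606 − (+6.407e+00/-2.223e+00) = 70.640993
iter 2: u=1.344616  f(a)=+4.313e-01  f'(a)=-1.933e+00  a ← 70.640993 − (+4.313e-01/-1.933e+00) = 70.864095
iter 3: u=1.340383  f(a)=+2.267e-03  f'(a)=-1.913e+00  a ← 70.864095 − (+2.267e-03/-1.913e+00) = 70.865280
iter 4: u=1.340360  f(a)=+6.335e-08  f'(a)=-1.913e+00  a ← 70.865280 − (+6.335e-08/-1.913e+00) = 70.865280
iter 5: u=1.340360  f(a)=+2.842e-14  f'(a)=-1.913e+00  a ← 70.865280 − (+2.842e-14/-1.913e+00) = 70.865280
converged: |Δa| < 1e-12 after 5 iterations
sag = a·(cosh(S/(2a)) − 1) = 70.865280·(cosh(1.340360) − 1) = 73.776804
T_max/T_min = cosh(S/(2a)) = 2.041085

a=70.865 sag=73.777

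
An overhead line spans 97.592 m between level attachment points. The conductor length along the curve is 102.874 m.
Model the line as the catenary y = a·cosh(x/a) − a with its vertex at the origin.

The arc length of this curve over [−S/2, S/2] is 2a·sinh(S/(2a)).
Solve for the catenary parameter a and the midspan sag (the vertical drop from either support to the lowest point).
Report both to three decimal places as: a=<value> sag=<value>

a=86.315 sag=14.164

seed: a₀ = √(S³/(24(L−S))) = √(97.592³/(24·5.282)) = 85.628140
iter 1: u=0.569859  f(a)=+8.643e-02  f'(a)=-1.274e-01  a ← 85.628140 − (+8.643e-02/-1.274e-01) = 86.306427
iter 2: u=0.565381  f(a)=+1.038e-03  f'(a)=-1.244e-01  a ← 86.306427 − (+1.038e-03/-1.244e-01) = 86.314770
iter 3: u=0.565326  f(a)=+1.536e-07  f'(a)=-1.243e-01  a ← 86.314770 − (+1.536e-07/-1.243e-01) = 86.314771
iter 4: u=0.565326  f(a)=+1.421e-14  f'(a)=-1.243e-01  a ← 86.314771 − (+1.421e-14/-1.243e-01) = 86.314771
converged: |Δa| < 1e-12 after 4 iterations
sag = a·(cosh(S/(2a)) − 1) = 86.314771·(cosh(0.565326) − 1) = 14.164106
T_max/T_min = cosh(S/(2a)) = 1.164098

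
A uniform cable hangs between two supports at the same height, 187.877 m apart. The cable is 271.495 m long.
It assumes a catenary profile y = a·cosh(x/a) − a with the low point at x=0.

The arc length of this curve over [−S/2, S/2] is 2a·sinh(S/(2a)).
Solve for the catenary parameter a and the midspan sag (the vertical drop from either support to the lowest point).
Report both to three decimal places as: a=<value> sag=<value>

seed: a₀ = √(S³/(24(L−S))) = √(187.877³/(24·83.618)) = 57.485050
iter 1: u=1.634138  f(a)=+1.190e+01  f'(a)=-3.764e+00  a ← 57.485050 − (+1.190e+01/-3.764e+00) = 60.647029
iter 2: u=1.548938  f(a)=+1.053e+00  f'(a)=-3.125e+00  a ← 60.647029 − (+1.053e+00/-3.125e+00) = 60.983830
iter 3: u=1.540384  f(a)=+9.996e-03  f'(a)=-3.066e+00  a ← 60.983830 − (+9.996e-03/-3.066e+00) = 60.987090
iter 4: u=1.540301  f(a)=+9.206e-07  f'(a)=-3.065e+00  a ← 60.987090 − (+9.206e-07/-3.065e+00) = 60.987091
iter 5: u=1.540301  f(a)=+5.684e-14  f'(a)=-3.065e+00  a ← 60.987091 − (+5.684e-14/-3.065e+00) = 60.987091
converged: |Δa| < 1e-12 after 5 iterations
sag = a·(cosh(S/(2a)) − 1) = 60.987091·(cosh(1.540301) − 1) = 87.830949
T_max/T_min = cosh(S/(2a)) = 2.440156

a=60.987 sag=87.831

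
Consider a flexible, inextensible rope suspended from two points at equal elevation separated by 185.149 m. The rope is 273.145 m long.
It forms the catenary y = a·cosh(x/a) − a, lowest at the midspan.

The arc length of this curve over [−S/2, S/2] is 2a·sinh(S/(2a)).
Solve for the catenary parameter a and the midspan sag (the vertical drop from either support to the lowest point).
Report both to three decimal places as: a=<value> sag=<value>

a=58.368 sag=90.155

seed: a₀ = √(S³/(24(L−S))) = √(185.149³/(24·87.996)) = 54.820750
iter 1: u=1.688676  f(a)=+1.343e+01  f'(a)=-4.224e+00  a ← 54.820750 − (+1.343e+01/-4.224e+00) = 58.000854
iter 2: u=1.596089  f(a)=+1.258e+00  f'(a)=-3.467e+00  a ← 58.000854 − (+1.258e+00/-3.467e+00) = 58.363566
iter 3: u=1.586169  f(a)=+1.354e-02  f'(a)=-3.393e+00  a ← 58.363566 − (+1.354e-02/-3.393e+00) = 58.367555
iter 4: u=1.586061  f(a)=+1.605e-06  f'(a)=-3.392e+00  a ← 58.367555 − (+1.605e-06/-3.392e+00) = 58.367556
iter 5: u=1.586061  f(a)=+5.684e-14  f'(a)=-3.392e+00  a ← 58.367556 − (+5.684e-14/-3.392e+00) = 58.367556
converged: |Δa| < 1e-12 after 5 iterations
sag = a·(cosh(S/(2a)) − 1) = 58.367556·(cosh(1.586061) − 1) = 90.154561
T_max/T_min = cosh(S/(2a)) = 2.544601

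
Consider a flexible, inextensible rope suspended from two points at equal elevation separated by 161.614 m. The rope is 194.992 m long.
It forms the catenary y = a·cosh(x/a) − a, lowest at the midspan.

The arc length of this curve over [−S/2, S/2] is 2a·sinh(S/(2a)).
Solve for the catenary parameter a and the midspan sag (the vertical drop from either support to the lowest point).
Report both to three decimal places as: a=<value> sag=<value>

seed: a₀ = √(S³/(24(L−S))) = √(161.614³/(24·33.378)) = 72.590986
iter 1: u=1.113182  f(a)=+2.130e+00  f'(a)=-1.039e+00  a ← 72.590986 − (+2.130e+00/-1.039e+00) = 74.641687
iter 2: u=1.082599  f(a)=+9.360e-02  f'(a)=-9.493e-01  a ← 74.641687 − (+9.360e-02/-9.493e-01) = 74.740291
iter 3: u=1.081171  f(a)=+1.991e-04  f'(a)=-9.452e-01  a ← 74.740291 − (+1.991e-04/-9.452e-01) = 74.740501
iter 4: u=1.081167  f(a)=+9.054e-10  f'(a)=-9.452e-01  a ← 74.740501 − (+9.054e-10/-9.452e-01) = 74.740501
iter 5: u=1.081167  f(a)=-2.842e-14  f'(a)=-9.452e-01  a ← 74.740501 − (-2.842e-14/-9.452e-01) = 74.740501
converged: |Δa| < 1e-12 after 5 iterations
sag = a·(cosh(S/(2a)) − 1) = 74.740501·(cosh(1.081167) − 1) = 48.107423
T_max/T_min = cosh(S/(2a)) = 1.643659

a=74.741 sag=48.107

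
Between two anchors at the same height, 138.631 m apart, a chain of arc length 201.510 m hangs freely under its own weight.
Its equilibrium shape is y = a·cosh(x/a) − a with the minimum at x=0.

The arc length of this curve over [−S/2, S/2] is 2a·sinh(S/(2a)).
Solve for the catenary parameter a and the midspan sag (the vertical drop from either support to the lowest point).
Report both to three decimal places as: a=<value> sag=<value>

a=44.622 sag=65.572

seed: a₀ = √(S³/(24(L−S))) = √(138.631³/(24·62.879)) = 42.017683
iter 1: u=1.649674  f(a)=+9.132e+00  f'(a)=-3.891e+00  a ← 42.017683 − (+9.132e+00/-3.891e+00) = 44.364748
iter 2: u=1.562400  f(a)=+8.210e-01  f'(a)=-3.220e+00  a ← 44.364748 − (+8.210e-01/-3.220e+00) = 44.619724
iter 3: u=1.553472  f(a)=+8.084e-03  f'(a)=-3.157e+00  a ← 44.619724 − (+8.084e-03/-3.157e+00) = 44.622285
iter 4: u=1.553383  f(a)=+8.009e-07  f'(a)=-3.156e+00  a ← 44.622285 − (+8.009e-07/-3.156e+00) = 44.622286
iter 5: u=1.553383  f(a)=+2.842e-14  f'(a)=-3.156e+00  a ← 44.622286 − (+2.842e-14/-3.156e+00) = 44.622286
converged: |Δa| < 1e-12 after 5 iterations
sag = a·(cosh(S/(2a)) − 1) = 44.622286·(cosh(1.553383) − 1) = 65.571718
T_max/T_min = cosh(S/(2a)) = 2.469484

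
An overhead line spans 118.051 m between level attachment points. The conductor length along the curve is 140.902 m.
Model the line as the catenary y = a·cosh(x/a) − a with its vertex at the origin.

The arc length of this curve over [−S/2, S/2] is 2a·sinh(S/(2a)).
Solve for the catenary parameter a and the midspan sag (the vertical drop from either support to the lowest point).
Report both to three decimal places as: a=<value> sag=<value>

seed: a₀ = √(S³/(24(L−S))) = √(118.051³/(24·22.851)) = 54.770446
iter 1: u=1.077689  f(a)=+1.364e+00  f'(a)=-9.354e-01  a ← 54.770446 − (+1.364e+00/-9.354e-01) = 56.228856
iter 2: u=1.049737  f(a)=+5.639e-02  f'(a)=-8.596e-01  a ← 56.228856 − (+5.639e-02/-8.596e-01) = 56.294460
iter 3: u=1.048513  f(a)=+1.055e-04  f'(a)=-8.563e-01  a ← 56.294460 − (+1.055e-04/-8.563e-01) = 56.294583
iter 4: u=1.048511  f(a)=+3.712e-10  f'(a)=-8.563e-01  a ← 56.294583 − (+3.712e-10/-8.563e-01) = 56.294583
iter 5: u=1.048511  f(a)=-2.842e-14  f'(a)=-8.563e-01  a ← 56.294583 − (-2.842e-14/-8.563e-01) = 56.294583
converged: |Δa| < 1e-12 after 5 iterations
sag = a·(cosh(S/(2a)) − 1) = 56.294583·(cosh(1.048511) − 1) = 33.885368
T_max/T_min = cosh(S/(2a)) = 1.601929

a=56.295 sag=33.885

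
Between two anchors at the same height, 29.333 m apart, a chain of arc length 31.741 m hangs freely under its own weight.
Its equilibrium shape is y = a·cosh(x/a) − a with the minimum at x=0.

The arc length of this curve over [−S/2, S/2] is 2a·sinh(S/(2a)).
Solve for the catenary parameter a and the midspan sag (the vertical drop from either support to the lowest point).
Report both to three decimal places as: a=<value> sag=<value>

a=21.150 sag=5.292

seed: a₀ = √(S³/(24(L−S))) = √(29.333³/(24·2.408)) = 20.897814
iter 1: u=0.701820  f(a)=+6.000e-02  f'(a)=-2.420e-01  a ← 20.897814 − (+6.000e-02/-2.420e-01) = 21.145755
iter 2: u=0.693591  f(a)=+1.085e-03  f'(a)=-2.333e-01  a ← 21.145755 − (+1.085e-03/-2.333e-01) = 21.150403
iter 3: u=0.693438  f(a)=+3.688e-07  f'(a)=-2.332e-01  a ← 21.150403 − (+3.688e-07/-2.332e-01) = 21.150404
iter 4: u=0.693438  f(a)=+4.619e-14  f'(a)=-2.332e-01  a ← 21.150404 − (+4.619e-14/-2.332e-01) = 21.150404
converged: |Δa| < 1e-12 after 4 iterations
sag = a·(cosh(S/(2a)) − 1) = 21.150404·(cosh(0.693438) − 1) = 5.292220
T_max/T_min = cosh(S/(2a)) = 1.250218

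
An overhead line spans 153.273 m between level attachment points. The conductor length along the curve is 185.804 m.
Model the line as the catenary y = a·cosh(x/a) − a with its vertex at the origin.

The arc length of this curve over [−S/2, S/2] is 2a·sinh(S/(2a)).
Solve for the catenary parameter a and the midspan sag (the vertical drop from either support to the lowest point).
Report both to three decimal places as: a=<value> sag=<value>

a=69.976 sag=46.332

seed: a₀ = √(S³/(24(L−S))) = √(153.273³/(24·32.531)) = 67.911631
iter 1: u=1.128474  f(a)=+2.135e+00  f'(a)=-1.086e+00  a ← 67.911631 − (+2.135e+00/-1.086e+00) = 69.878305
iter 2: u=1.096714  f(a)=+9.627e-02  f'(a)=-9.898e-01  a ← 69.878305 − (+9.627e-02/-9.898e-01) = 69.975562
iter 3: u=1.095189  f(a)=+2.161e-04  f'(a)=-9.854e-01  a ← 69.975562 − (+2.161e-04/-9.854e-01) = 69.975781
iter 4: u=1.095186  f(a)=+1.095e-09  f'(a)=-9.854e-01  a ← 69.975781 − (+1.095e-09/-9.854e-01) = 69.975781
iter 5: u=1.095186  f(a)=+0.000e+00  f'(a)=-9.854e-01  a ← 69.975781 − (+0.000e+00/-9.854e-01) = 69.975781
converged: |Δa| < 1e-12 after 5 iterations
sag = a·(cosh(S/(2a)) − 1) = 69.975781·(cosh(1.095186) − 1) = 46.331534
T_max/T_min = cosh(S/(2a)) = 1.662108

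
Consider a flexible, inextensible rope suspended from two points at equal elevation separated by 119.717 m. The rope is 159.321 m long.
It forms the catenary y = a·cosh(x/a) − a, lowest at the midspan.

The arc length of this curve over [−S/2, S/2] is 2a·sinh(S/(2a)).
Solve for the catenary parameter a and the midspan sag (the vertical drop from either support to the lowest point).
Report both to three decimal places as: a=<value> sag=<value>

seed: a₀ = √(S³/(24(L−S))) = √(119.717³/(24·39.604)) = 42.487247
iter 1: u=1.408858  f(a)=+4.121e+00  f'(a)=-2.262e+00  a ← 42.487247 − (+4.121e+00/-2.262e+00) = 44.309652
iter 2: u=1.350913  f(a)=+2.800e-01  f'(a)=-1.964e+00  a ← 44.309652 − (+2.800e-01/-1.964e+00) = 44.452238
iter 3: u=1.346580  f(a)=+1.501e-03  f'(a)=-1.943e+00  a ← 44.452238 − (+1.501e-03/-1.943e+00) = 44.453011
iter 4: u=1.346557  f(a)=+4.362e-08  f'(a)=-1.943e+00  a ← 44.453011 − (+4.362e-08/-1.943e+00) = 44.453011
iter 5: u=1.346557  f(a)=+0.000e+00  f'(a)=-1.943e+00  a ← 44.453011 − (+0.000e+00/-1.943e+00) = 44.453011
converged: |Δa| < 1e-12 after 5 iterations
sag = a·(cosh(S/(2a)) − 1) = 44.453011·(cosh(1.346557) − 1) = 46.771248
T_max/T_min = cosh(S/(2a)) = 2.052150

a=44.453 sag=46.771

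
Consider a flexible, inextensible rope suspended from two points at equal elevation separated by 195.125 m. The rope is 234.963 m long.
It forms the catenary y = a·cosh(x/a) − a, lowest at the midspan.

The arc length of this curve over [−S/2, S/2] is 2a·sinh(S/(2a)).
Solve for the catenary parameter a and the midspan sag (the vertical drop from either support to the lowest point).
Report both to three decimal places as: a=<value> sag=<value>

a=90.730 sag=57.708

seed: a₀ = √(S³/(24(L−S))) = √(195.125³/(24·39.838)) = 88.148513
iter 1: u=1.106797  f(a)=+2.512e+00  f'(a)=-1.020e+00  a ← 88.148513 − (+2.512e+00/-1.020e+00) = 90.612769
iter 2: u=1.076697  f(a)=+1.092e-01  f'(a)=-9.327e-01  a ← 90.612769 − (+1.092e-01/-9.327e-01) = 90.729863
iter 3: u=1.075307  f(a)=+2.271e-04  f'(a)=-9.288e-01  a ← 90.729863 − (+2.271e-04/-9.288e-01) = 90.730107
iter 4: u=1.075305  f(a)=+9.866e-10  f'(a)=-9.288e-01  a ← 90.730107 − (+9.866e-10/-9.288e-01) = 90.730107
iter 5: u=1.075305  f(a)=+5.684e-14  f'(a)=-9.288e-01  a ← 90.730107 − (+5.684e-14/-9.288e-01) = 90.730107
converged: |Δa| < 1e-12 after 5 iterations
sag = a·(cosh(S/(2a)) − 1) = 90.730107·(cosh(1.075305) − 1) = 57.707944
T_max/T_min = cosh(S/(2a)) = 1.636040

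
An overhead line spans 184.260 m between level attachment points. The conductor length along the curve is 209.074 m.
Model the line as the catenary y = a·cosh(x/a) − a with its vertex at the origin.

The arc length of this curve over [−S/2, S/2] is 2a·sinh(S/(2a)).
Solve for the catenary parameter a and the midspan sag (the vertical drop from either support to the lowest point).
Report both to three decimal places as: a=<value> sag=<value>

seed: a₀ = √(S³/(24(L−S))) = √(184.260³/(24·24.814)) = 102.492619
iter 1: u=0.898894  f(a)=+1.022e+00  f'(a)=-5.245e-01  a ← 102.492619 − (+1.022e+00/-5.245e-01) = 104.441217
iter 2: u=0.882123  f(a)=+2.987e-02  f'(a)=-4.942e-01  a ← 104.441217 − (+2.987e-02/-4.942e-01) = 104.501662
iter 3: u=0.881613  f(a)=+2.723e-05  f'(a)=-4.933e-01  a ← 104.501662 − (+2.723e-05/-4.933e-01) = 104.501718
iter 4: u=0.881612  f(a)=+2.262e-11  f'(a)=-4.933e-01  a ← 104.501718 − (+2.262e-11/-4.933e-01) = 104.501718
converged: |Δa| < 1e-12 after 4 iterations
sag = a·(cosh(S/(2a)) − 1) = 104.501718·(cosh(0.881612) − 1) = 43.310979
T_max/T_min = cosh(S/(2a)) = 1.414452

a=104.502 sag=43.311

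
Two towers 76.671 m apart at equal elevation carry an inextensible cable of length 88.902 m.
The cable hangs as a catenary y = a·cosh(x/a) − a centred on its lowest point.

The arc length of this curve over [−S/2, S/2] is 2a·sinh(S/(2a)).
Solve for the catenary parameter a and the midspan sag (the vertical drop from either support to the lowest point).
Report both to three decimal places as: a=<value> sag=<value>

seed: a₀ = √(S³/(24(L−S))) = √(76.671³/(24·12.231)) = 39.184119
iter 1: u=0.978343  f(a)=+5.989e-01  f'(a)=-6.861e-01  a ← 39.184119 − (+5.989e-01/-6.861e-01) = 40.056954
iter 2: u=0.957025  f(a)=+2.059e-02  f'(a)=-6.397e-01  a ← 40.056954 − (+2.059e-02/-6.397e-01) = 40.089150
iter 3: u=0.956256  f(a)=+2.628e-05  f'(a)=-6.380e-01  a ← 40.089150 − (+2.628e-05/-6.380e-01) = 40.089192
iter 4: u=0.956255  f(a)=+4.292e-11  f'(a)=-6.380e-01  a ← 40.089192 − (+4.292e-11/-6.380e-01) = 40.089192
iter 5: u=0.956255  f(a)=+1.421e-14  f'(a)=-6.380e-01  a ← 40.089192 − (+1.421e-14/-6.380e-01) = 40.089192
converged: |Δa| < 1e-12 after 5 iterations
sag = a·(cosh(S/(2a)) − 1) = 40.089192·(cosh(0.956255) − 1) = 19.769264
T_max/T_min = cosh(S/(2a)) = 1.493132

a=40.089 sag=19.769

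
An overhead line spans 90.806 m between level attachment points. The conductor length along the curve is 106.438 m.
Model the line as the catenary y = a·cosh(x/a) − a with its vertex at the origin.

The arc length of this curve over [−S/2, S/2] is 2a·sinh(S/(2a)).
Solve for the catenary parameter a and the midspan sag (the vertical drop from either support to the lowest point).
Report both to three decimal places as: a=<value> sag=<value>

seed: a₀ = √(S³/(24(L−S))) = √(90.806³/(24·15.632)) = 44.674420
iter 1: u=1.016309  f(a)=+8.274e-01  f'(a)=-7.748e-01  a ← 44.674420 − (+8.274e-01/-7.748e-01) = 45.742336
iter 2: u=0.992582  f(a)=+3.060e-02  f'(a)=-7.185e-01  a ← 45.742336 − (+3.060e-02/-7.185e-01) = 45.784925
iter 3: u=0.991658  f(a)=+4.540e-05  f'(a)=-7.163e-01  a ← 45.784925 − (+4.540e-05/-7.163e-01) = 45.784988
iter 4: u=0.991657  f(a)=+1.003e-10  f'(a)=-7.163e-01  a ← 45.784988 − (+1.003e-10/-7.163e-01) = 45.784988
iter 5: u=0.991657  f(a)=+0.000e+00  f'(a)=-7.163e-01  a ← 45.784988 − (+0.000e+00/-7.163e-01) = 45.784988
converged: |Δa| < 1e-12 after 5 iterations
sag = a·(cosh(S/(2a)) − 1) = 45.784988·(cosh(0.991657) − 1) = 24.418481
T_max/T_min = cosh(S/(2a)) = 1.533329

a=45.785 sag=24.418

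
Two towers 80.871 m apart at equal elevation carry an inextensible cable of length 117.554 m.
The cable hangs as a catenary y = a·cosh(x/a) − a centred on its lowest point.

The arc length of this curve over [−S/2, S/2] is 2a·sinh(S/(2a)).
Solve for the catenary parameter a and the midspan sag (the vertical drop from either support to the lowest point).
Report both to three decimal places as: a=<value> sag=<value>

seed: a₀ = √(S³/(24(L−S))) = √(80.871³/(24·36.683)) = 24.510444
iter 1: u=1.649725  f(a)=+5.328e+00  f'(a)=-3.891e+00  a ← 24.510444 − (+5.328e+00/-3.891e+00) = 25.879641
iter 2: u=1.562444  f(a)=+4.790e-01  f'(a)=-3.220e+00  a ← 25.879641 − (+4.790e-01/-3.220e+00) = 26.028395
iter 3: u=1.553515  f(a)=+4.717e-03  f'(a)=-3.157e+00  a ← 26.028395 − (+4.717e-03/-3.157e+00) = 26.029889
iter 4: u=1.553426  f(a)=+4.675e-07  f'(a)=-3.157e+00  a ← 26.029889 − (+4.675e-07/-3.157e+00) = 26.029889
iter 5: u=1.553426  f(a)=+0.000e+00  f'(a)=-3.157e+00  a ← 26.029889 − (+0.000e+00/-3.157e+00) = 26.029889
converged: |Δa| < 1e-12 after 5 iterations
sag = a·(cosh(S/(2a)) − 1) = 26.029889·(cosh(1.553426) − 1) = 38.253008
T_max/T_min = cosh(S/(2a)) = 2.469580

a=26.030 sag=38.253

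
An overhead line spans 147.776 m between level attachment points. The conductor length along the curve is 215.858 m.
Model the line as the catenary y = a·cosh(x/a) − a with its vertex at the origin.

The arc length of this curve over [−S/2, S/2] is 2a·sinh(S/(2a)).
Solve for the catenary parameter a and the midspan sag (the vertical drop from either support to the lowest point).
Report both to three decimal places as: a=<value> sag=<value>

seed: a₀ = √(S³/(24(L−S))) = √(147.776³/(24·68.082)) = 44.441027
iter 1: u=1.662608  f(a)=+1.005e+01  f'(a)=-3.999e+00  a ← 44.441027 − (+1.005e+01/-3.999e+00) = 46.955098
iter 2: u=1.573588  f(a)=+9.162e-01  f'(a)=-3.300e+00  a ← 46.955098 − (+9.162e-01/-3.300e+00) = 47.232697
iter 3: u=1.564340  f(a)=+9.294e-03  f'(a)=-3.234e+00  a ← 47.232697 − (+9.294e-03/-3.234e+00) = 47.235571
iter 4: u=1.564245  f(a)=+9.779e-07  f'(a)=-3.233e+00  a ← 47.235571 − (+9.779e-07/-3.233e+00) = 47.235572
iter 5: u=1.564245  f(a)=-8.527e-14  f'(a)=-3.233e+00  a ← 47.235572 − (-8.527e-14/-3.233e+00) = 47.235572
converged: |Δa| < 1e-12 after 5 iterations
sag = a·(cosh(S/(2a)) − 1) = 47.235572·(cosh(1.564245) − 1) = 70.577281
T_max/T_min = cosh(S/(2a)) = 2.494155

a=47.236 sag=70.577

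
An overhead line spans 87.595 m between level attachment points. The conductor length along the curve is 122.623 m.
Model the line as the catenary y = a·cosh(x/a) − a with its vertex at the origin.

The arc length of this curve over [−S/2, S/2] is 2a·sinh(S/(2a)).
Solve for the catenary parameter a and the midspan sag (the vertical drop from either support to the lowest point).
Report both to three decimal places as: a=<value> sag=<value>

seed: a₀ = √(S³/(24(L−S))) = √(87.595³/(24·35.028)) = 28.275200
iter 1: u=1.548972  f(a)=+4.450e+00  f'(a)=-3.125e+00  a ← 28.275200 − (+4.450e+00/-3.125e+00) = 29.699152
iter 2: u=1.474705  f(a)=+3.583e-01  f'(a)=-2.641e+00  a ← 29.699152 − (+3.583e-01/-2.641e+00) = 29.834831
iter 3: u=1.467999  f(a)=+2.771e-03  f'(a)=-2.600e+00  a ← 29.834831 − (+2.771e-03/-2.600e+00) = 29.835896
iter 4: u=1.467947  f(a)=+1.687e-07  f'(a)=-2.600e+00  a ← 29.835896 − (+1.687e-07/-2.600e+00) = 29.835897
iter 5: u=1.467947  f(a)=-4.263e-14  f'(a)=-2.600e+00  a ← 29.835897 − (-4.263e-14/-2.600e+00) = 29.835897
converged: |Δa| < 1e-12 after 5 iterations
sag = a·(cosh(S/(2a)) − 1) = 29.835897·(cosh(1.467947) − 1) = 38.349738
T_max/T_min = cosh(S/(2a)) = 2.285356

a=29.836 sag=38.350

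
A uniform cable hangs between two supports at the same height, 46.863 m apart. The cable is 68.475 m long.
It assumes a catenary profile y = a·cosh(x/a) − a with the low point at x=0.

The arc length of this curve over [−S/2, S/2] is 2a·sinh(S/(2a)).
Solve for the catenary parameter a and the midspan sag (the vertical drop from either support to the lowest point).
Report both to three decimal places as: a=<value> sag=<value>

seed: a₀ = √(S³/(24(L−S))) = √(46.863³/(24·21.612)) = 14.086141
iter 1: u=1.663444  f(a)=+3.195e+00  f'(a)=-4.006e+00  a ← 14.086141 − (+3.195e+00/-4.006e+00) = 14.883656
iter 2: u=1.574311  f(a)=+2.914e-01  f'(a)=-3.306e+00  a ← 14.883656 − (+2.914e-01/-3.306e+00) = 14.971808
iter 3: u=1.565041  f(a)=+2.962e-03  f'(a)=-3.239e+00  a ← 14.971808 − (+2.962e-03/-3.239e+00) = 14.972723
iter 4: u=1.564946  f(a)=+3.128e-07  f'(a)=-3.238e+00  a ← 14.972723 − (+3.128e-07/-3.238e+00) = 14.972723
iter 5: u=1.564946  f(a)=+1.421e-14  f'(a)=-3.238e+00  a ← 14.972723 − (+1.421e-14/-3.238e+00) = 14.972723
converged: |Δa| < 1e-12 after 5 iterations
sag = a·(cosh(S/(2a)) − 1) = 14.972723·(cosh(1.564946) − 1) = 22.395564
T_max/T_min = cosh(S/(2a)) = 2.495758

a=14.973 sag=22.396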